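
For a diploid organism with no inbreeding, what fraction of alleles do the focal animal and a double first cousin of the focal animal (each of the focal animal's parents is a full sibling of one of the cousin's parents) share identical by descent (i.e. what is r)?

0.25

Each parent–offspring link contributes a factor of 1/2, and independent paths through distinct common ancestors add.
Double first cousins share both grandparent pairs — four paths of length 4: r = 4·(1/2)^4 = 1/4.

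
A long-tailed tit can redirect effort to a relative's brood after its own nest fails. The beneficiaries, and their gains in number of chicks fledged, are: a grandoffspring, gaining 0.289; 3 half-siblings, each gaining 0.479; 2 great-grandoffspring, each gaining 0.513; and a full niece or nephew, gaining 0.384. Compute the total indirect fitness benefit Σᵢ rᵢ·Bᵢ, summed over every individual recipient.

0.65575

r to a grandoffspring = 1/4 (two parent–offspring links: r = (1/2)^2 = 1/4).
r to a half-sibling = 1/4 (half-sibs share one parent — one path of length 2: r = (1/2)^2 = 1/4).
r to a great-grandoffspring = 1/8 (three parent–offspring links: r = (1/2)^3 = 1/8).
r to a full niece or nephew = 1/4 (full aunt/uncle↔niece/nephew: two paths of length 3 through the shared grandparent pair: r = 2·(1/2)^3 = 1/4).
Summing one r·B term per recipient: 1·0.25·0.289 + 3·0.25·0.479 + 2·0.125·0.513 + 1·0.25·0.384 = 0.65575.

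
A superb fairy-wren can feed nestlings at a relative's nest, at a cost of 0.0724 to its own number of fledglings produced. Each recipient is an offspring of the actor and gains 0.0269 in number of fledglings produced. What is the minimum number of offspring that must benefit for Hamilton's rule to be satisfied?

r to an offspring = 1/2 (one parent–offspring link: r = (1/2)^1 = 1/2).
Hamilton's rule: n·r·B > C  ⇒  n > C/(r·B) = 0.0724/(0.5·0.0269) = 5.383.
The smallest integer exceeding 5.383 is 6.

6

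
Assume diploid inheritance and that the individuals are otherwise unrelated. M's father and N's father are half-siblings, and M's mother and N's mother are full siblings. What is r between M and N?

0.1875

Wright's path rule: contributions from independent ancestry routes add.
M and N are related in two ways: half first cousins through their fathers (r = 1/16) and first cousins through their mothers (r = 1/8).
r = 1/16 + 1/8 = 0.1875.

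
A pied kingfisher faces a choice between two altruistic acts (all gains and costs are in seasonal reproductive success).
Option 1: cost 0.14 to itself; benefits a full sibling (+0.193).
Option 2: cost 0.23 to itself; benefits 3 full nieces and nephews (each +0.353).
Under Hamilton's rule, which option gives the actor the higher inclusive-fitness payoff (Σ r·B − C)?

Option 1: r to a full sibling = 0.5.
Option 1: Σ r·B − C = (1·0.5·0.193) − 0.14 = -0.0435.
Option 2: r to a full niece or nephew = 0.25.
Option 2: Σ r·B − C = (3·0.25·0.353) − 0.23 = 0.03475.
Option 2 has the higher net inclusive-fitness payoff.

Option 2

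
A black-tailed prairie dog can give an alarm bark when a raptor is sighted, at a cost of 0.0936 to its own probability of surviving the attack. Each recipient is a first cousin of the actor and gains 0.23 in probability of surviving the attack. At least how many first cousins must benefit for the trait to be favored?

4

r to a first cousin = 0.125 (first cousins share one grandparent pair — two paths of length 4: r = 2·(1/2)^4 = 1/8).
Hamilton's rule: n·r·B > C  ⇒  n > C/(r·B) = 0.0936/(0.125·0.23) = 3.256.
The smallest integer exceeding 3.256 is 4.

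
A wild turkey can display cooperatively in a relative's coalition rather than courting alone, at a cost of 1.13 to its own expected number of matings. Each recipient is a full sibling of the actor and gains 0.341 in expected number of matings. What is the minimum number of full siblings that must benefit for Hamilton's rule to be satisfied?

7

r to a full sibling = 1/2 (full sibs share both parents — two paths of length 2: r = 2·(1/2)^2 = 1/2).
Hamilton's rule: n·r·B > C  ⇒  n > C/(r·B) = 1.13/(0.5·0.341) = 6.628.
The smallest integer exceeding 6.628 is 7.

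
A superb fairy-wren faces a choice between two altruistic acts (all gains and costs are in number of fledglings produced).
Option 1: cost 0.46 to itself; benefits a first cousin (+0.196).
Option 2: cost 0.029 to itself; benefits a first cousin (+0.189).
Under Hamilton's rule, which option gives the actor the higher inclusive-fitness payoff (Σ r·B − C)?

Option 2

Option 1: r to a first cousin = 0.125.
Option 1: Σ r·B − C = (1·0.125·0.196) − 0.46 = -0.4355.
Option 2: r to a first cousin = 0.125.
Option 2: Σ r·B − C = (1·0.125·0.189) − 0.029 = -0.005375.
Option 2 has the higher net inclusive-fitness payoff.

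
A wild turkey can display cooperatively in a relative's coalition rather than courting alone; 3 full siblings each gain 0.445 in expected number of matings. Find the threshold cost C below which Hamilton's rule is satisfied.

0.6675

r to a full sibling = 0.5 (full sibs share both parents — two paths of length 2: r = 2·(1/2)^2 = 1/2).
Hamilton's rule: n·r·B > C, so the trait is favored while C < n·r·B = 3·0.5·0.445 = 0.6675.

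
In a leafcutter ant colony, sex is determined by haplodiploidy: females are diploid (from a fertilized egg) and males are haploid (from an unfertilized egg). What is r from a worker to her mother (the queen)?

One meiotic link between diploid queen and diploid daughter: r = 1/2.

0.5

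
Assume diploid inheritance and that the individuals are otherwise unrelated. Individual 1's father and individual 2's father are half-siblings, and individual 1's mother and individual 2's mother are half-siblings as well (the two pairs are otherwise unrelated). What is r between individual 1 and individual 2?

0.125

Wright's path rule: contributions from independent ancestry routes add.
Individual 1 and individual 2 are related in two ways: half first cousins through their fathers (r = 1/16) and half first cousins through their mothers (r = 1/16).
r = 1/16 + 1/16 = 1/8 = 0.125.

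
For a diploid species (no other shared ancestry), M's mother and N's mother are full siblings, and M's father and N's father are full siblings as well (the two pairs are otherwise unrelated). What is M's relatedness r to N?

Independent pedigree routes through distinct common ancestors add.
M and N are related in two ways: first cousins through their mothers (r = 1/8) and first cousins through their fathers (r = 1/8) — i.e. double first cousins.
r = 1/8 + 1/8 = 0.25.

0.25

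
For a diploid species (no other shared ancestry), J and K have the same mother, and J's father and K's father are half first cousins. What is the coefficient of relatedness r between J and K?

Wright's path rule: contributions from independent ancestry routes add.
J and K are related in two ways: half-sibs through their shared mother (r = 1/4) and half second cousins through their fathers (r = 1/64).
r = 1/4 + 1/64 = 17/64 = 0.265625.

0.265625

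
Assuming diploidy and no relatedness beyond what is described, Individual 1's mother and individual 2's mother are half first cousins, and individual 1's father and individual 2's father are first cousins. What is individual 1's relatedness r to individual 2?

0.046875

Independent pedigree routes through distinct common ancestors add.
Individual 1 and individual 2 are related in two ways: half second cousins through their mothers (r = 1/64) and second cousins through their fathers (r = 1/32).
r = 1/64 + 1/32 = 0.046875.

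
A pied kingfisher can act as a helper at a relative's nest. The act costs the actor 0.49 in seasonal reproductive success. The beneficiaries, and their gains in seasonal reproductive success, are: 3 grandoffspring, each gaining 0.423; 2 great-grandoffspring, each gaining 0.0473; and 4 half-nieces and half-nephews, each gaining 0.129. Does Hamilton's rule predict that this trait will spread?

Hamilton's rule: the trait is favored when the sum of r·B over every recipient exceeds the actor's cost C.
r to a grandoffspring = 1/4 (two parent–offspring links: r = (1/2)^2 = 1/4).
r to a great-grandoffspring = 0.125 (three parent–offspring links: r = (1/2)^3 = 1/8).
r to a half-niece or half-nephew = 1/8 (half-aunt/uncle↔niece/nephew: one path of length 3: r = (1/2)^3 = 1/8).
Summing one r·B term per recipient: 3·0.25·0.423 + 2·0.125·0.0473 + 4·0.125·0.129 = 0.393575.
0.393575 < 0.49: the indirect benefit is less than the cost.

No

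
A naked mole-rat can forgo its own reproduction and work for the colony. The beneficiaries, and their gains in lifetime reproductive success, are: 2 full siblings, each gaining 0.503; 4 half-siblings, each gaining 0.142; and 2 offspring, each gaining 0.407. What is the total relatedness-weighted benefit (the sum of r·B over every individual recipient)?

r to a full sibling = 1/2 (full sibs share both parents — two paths of length 2: r = 2·(1/2)^2 = 1/2).
r to a half-sibling = 0.25 (half-sibs share one parent — one path of length 2: r = (1/2)^2 = 1/4).
r to an offspring = 0.5 (one parent–offspring link: r = (1/2)^1 = 1/2).
Summing one r·B term per recipient: 2·0.5·0.503 + 4·0.25·0.142 + 2·0.5·0.407 = 1.052.

1.052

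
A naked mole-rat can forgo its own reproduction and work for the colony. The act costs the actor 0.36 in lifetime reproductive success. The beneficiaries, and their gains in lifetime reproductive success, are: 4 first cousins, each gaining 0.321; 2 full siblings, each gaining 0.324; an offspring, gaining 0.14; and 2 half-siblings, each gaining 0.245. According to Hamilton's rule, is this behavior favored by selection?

Hamilton's rule: the trait is favored when the sum of r·B over every recipient exceeds the actor's cost C.
r to a first cousin = 1/8 (first cousins share one grandparent pair — two paths of length 4: r = 2·(1/2)^4 = 1/8).
r to a full sibling = 0.5 (full sibs share both parents — two paths of length 2: r = 2·(1/2)^2 = 1/2).
r to an offspring = 0.5 (one parent–offspring link: r = (1/2)^1 = 1/2).
r to a half-sibling = 1/4 (half-sibs share one parent — one path of length 2: r = (1/2)^2 = 1/4).
Summing one r·B term per recipient: 4·0.125·0.321 + 2·0.5·0.324 + 1·0.5·0.14 + 2·0.25·0.245 = 0.677.
0.677 > 0.36: the indirect benefit exceeds the cost.

Yes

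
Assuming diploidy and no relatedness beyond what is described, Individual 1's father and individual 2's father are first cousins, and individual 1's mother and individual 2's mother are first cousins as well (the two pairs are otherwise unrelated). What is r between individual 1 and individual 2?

0.0625

Wright's path rule: contributions from independent ancestry routes add.
Individual 1 and individual 2 are related in two ways: second cousins through their fathers (r = 1/32) and second cousins through their mothers (r = 1/32).
r = 1/32 + 1/32 = 0.0625.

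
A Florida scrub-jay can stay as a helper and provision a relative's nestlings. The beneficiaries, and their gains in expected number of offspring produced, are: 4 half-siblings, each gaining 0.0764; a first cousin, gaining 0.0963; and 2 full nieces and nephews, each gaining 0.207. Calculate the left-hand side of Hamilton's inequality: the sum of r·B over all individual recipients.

r to a half-sibling = 0.25 (half-sibs share one parent — one path of length 2: r = (1/2)^2 = 1/4).
r to a first cousin = 1/8 (first cousins share one grandparent pair — two paths of length 4: r = 2·(1/2)^4 = 1/8).
r to a full niece or nephew = 0.25 (full aunt/uncle↔niece/nephew: two paths of length 3 through the shared grandparent pair: r = 2·(1/2)^3 = 1/4).
Summing one r·B term per recipient: 4·0.25·0.0764 + 1·0.125·0.0963 + 2·0.25·0.207 = 0.1919375.

0.1919375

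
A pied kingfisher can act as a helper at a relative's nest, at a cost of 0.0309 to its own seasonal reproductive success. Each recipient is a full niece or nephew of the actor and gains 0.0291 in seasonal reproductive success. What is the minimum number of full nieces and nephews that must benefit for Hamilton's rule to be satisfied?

r to a full niece or nephew = 1/4 (full aunt/uncle↔niece/nephew: two paths of length 3 through the shared grandparent pair: r = 2·(1/2)^3 = 1/4).
Hamilton's rule: n·r·B > C  ⇒  n > C/(r·B) = 0.0309/(0.25·0.0291) = 4.247.
The smallest integer exceeding 4.247 is 5.

5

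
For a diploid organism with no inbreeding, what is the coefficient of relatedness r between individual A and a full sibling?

Full sibs share both parents — two paths of length 2: r = 2·(1/2)^2 = 1/2.

0.5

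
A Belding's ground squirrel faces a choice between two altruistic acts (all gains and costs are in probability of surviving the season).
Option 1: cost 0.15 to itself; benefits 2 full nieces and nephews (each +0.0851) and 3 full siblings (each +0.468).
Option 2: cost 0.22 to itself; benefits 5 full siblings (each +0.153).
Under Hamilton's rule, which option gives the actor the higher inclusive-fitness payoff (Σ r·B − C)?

Option 1

Option 1: r to a full niece or nephew = 0.25.
Option 1: r to a full sibling = 0.5.
Option 1: Σ r·B − C = (2·0.25·0.0851 + 3·0.5·0.468) − 0.15 = 0.59455.
Option 2: r to a full sibling = 0.5.
Option 2: Σ r·B − C = (5·0.5·0.153) − 0.22 = 0.1625.
Option 1 has the higher net inclusive-fitness payoff.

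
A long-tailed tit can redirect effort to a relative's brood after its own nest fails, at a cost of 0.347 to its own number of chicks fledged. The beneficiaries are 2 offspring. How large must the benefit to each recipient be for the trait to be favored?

r to an offspring = 1/2 (one parent–offspring link: r = (1/2)^1 = 1/2).
Hamilton's rule with n recipients of equal r: n·r·B > C, so B > C/(n·r) = 0.347/(2·0.5) = 0.347.

0.347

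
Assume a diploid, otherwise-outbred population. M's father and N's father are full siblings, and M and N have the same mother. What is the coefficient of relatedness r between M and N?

0.375

With two independent routes of shared ancestry, r is the sum of the two contributions.
M and N are related in two ways: first cousins through their fathers (r = 1/8) and half-sibs through their shared mother (r = 1/4).
r = 1/8 + 1/4 = 3/8 = 0.375.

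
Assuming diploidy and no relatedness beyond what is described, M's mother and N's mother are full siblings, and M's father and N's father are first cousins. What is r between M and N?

Relatedness sums over independent paths through distinct common ancestors.
M and N are related in two ways: first cousins through their mothers (r = 1/8) and second cousins through their fathers (r = 1/32).
r = 1/8 + 1/32 = 0.15625.

0.15625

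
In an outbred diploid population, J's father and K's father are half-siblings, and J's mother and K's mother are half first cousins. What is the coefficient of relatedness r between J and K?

Wright's path rule: contributions from independent ancestry routes add.
J and K are related in two ways: half first cousins through their fathers (r = 1/16) and half second cousins through their mothers (r = 1/64).
r = 1/16 + 1/64 = 5/64 = 0.078125.

0.078125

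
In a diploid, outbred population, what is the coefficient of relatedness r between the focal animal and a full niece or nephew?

Each parent–offspring link contributes a factor of 1/2, and independent paths through distinct common ancestors add.
Full aunt/uncle↔niece/nephew: two paths of length 3 through the shared grandparent pair: r = 2·(1/2)^3 = 1/4.

0.25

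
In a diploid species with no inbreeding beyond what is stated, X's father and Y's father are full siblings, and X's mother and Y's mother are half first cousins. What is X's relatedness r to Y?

0.140625

With two independent routes of shared ancestry, r is the sum of the two contributions.
X and Y are related in two ways: first cousins through their fathers (r = 1/8) and half second cousins through their mothers (r = 1/64).
r = 1/8 + 1/64 = 0.140625.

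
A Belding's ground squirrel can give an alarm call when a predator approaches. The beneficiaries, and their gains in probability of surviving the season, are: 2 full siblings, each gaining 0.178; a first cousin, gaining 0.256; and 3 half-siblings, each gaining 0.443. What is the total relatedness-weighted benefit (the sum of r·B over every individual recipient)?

r to a full sibling = 1/2 (full sibs share both parents — two paths of length 2: r = 2·(1/2)^2 = 1/2).
r to a first cousin = 0.125 (first cousins share one grandparent pair — two paths of length 4: r = 2·(1/2)^4 = 1/8).
r to a half-sibling = 1/4 (half-sibs share one parent — one path of length 2: r = (1/2)^2 = 1/4).
Summing one r·B term per recipient: 2·0.5·0.178 + 1·0.125·0.256 + 3·0.25·0.443 = 0.54225.

0.54225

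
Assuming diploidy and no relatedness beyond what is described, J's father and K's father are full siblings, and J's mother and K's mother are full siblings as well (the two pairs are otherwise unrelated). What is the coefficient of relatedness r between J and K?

Relatedness sums over independent paths through distinct common ancestors.
J and K are related in two ways: first cousins through their fathers (r = 1/8) and first cousins through their mothers (r = 1/8) — i.e. double first cousins.
r = 1/8 + 1/8 = 1/4 = 0.25.

0.25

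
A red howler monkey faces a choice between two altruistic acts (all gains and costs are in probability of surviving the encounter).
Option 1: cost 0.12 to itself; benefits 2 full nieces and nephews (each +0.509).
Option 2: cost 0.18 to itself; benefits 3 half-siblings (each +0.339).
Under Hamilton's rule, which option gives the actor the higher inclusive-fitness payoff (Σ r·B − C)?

Option 1: r to a full niece or nephew = 0.25.
Option 1: Σ r·B − C = (2·0.25·0.509) − 0.12 = 0.1345.
Option 2: r to a half-sibling = 0.25.
Option 2: Σ r·B − C = (3·0.25·0.339) − 0.18 = 0.07425.
Option 1 has the higher net inclusive-fitness payoff.

Option 1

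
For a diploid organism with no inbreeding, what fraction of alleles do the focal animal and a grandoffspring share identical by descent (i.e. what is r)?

Two parent–offspring links: r = (1/2)^2 = 1/4.

0.25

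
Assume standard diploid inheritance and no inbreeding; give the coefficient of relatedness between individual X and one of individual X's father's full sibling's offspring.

0.125

Each parent–offspring link contributes a factor of 1/2, and independent paths through distinct common ancestors add.
First cousins share one grandparent pair — two paths of length 4: r = 2·(1/2)^4 = 1/8.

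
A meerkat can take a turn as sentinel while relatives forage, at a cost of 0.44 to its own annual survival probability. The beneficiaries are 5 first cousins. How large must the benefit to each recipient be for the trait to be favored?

0.704

r to a first cousin = 0.125 (first cousins share one grandparent pair — two paths of length 4: r = 2·(1/2)^4 = 1/8).
Hamilton's rule with n recipients of equal r: n·r·B > C, so B > C/(n·r) = 0.44/(5·0.125) = 0.704.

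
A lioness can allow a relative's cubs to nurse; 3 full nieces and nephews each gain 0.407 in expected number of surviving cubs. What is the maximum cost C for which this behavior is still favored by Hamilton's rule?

0.30525

r to a full niece or nephew = 0.25 (full aunt/uncle↔niece/nephew: two paths of length 3 through the shared grandparent pair: r = 2·(1/2)^3 = 1/4).
Hamilton's rule: n·r·B > C, so the trait is favored while C < n·r·B = 3·0.25·0.407 = 0.30525.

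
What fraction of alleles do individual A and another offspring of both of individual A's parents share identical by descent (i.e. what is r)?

Each parent–offspring link contributes a factor of 1/2, and independent paths through distinct common ancestors add.
Full sibs share both parents — two paths of length 2: r = 2·(1/2)^2 = 1/2.

0.5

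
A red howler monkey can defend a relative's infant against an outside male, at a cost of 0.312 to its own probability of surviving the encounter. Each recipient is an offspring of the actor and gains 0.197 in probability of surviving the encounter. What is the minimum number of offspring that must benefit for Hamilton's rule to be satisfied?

4

r to an offspring = 0.5 (one parent–offspring link: r = (1/2)^1 = 1/2).
Hamilton's rule: n·r·B > C  ⇒  n > C/(r·B) = 0.312/(0.5·0.197) = 3.168.
The smallest integer exceeding 3.168 is 4.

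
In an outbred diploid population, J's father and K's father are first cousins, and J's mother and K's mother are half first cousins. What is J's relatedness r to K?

0.046875

Wright's path rule: contributions from independent ancestry routes add.
J and K are related in two ways: second cousins through their fathers (r = 1/32) and half second cousins through their mothers (r = 1/64).
r = 1/32 + 1/64 = 3/64 = 0.046875.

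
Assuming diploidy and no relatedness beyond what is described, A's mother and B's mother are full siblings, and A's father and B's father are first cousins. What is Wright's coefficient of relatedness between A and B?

0.15625

Independent pedigree routes through distinct common ancestors add.
A and B are related in two ways: first cousins through their mothers (r = 1/8) and second cousins through their fathers (r = 1/32).
r = 1/8 + 1/32 = 0.15625.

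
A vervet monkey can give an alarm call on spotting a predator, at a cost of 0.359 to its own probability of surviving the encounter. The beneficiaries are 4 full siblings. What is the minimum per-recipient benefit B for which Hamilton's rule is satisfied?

0.1795

r to a full sibling = 0.5 (full sibs share both parents — two paths of length 2: r = 2·(1/2)^2 = 1/2).
Hamilton's rule with n recipients of equal r: n·r·B > C, so B > C/(n·r) = 0.359/(4·0.5) = 0.1795.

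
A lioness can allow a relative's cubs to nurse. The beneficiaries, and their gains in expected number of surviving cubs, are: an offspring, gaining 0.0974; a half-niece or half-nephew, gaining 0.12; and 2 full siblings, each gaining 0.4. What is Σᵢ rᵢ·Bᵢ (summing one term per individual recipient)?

r to an offspring = 1/2 (one parent–offspring link: r = (1/2)^1 = 1/2).
r to a half-niece or half-nephew = 0.125 (half-aunt/uncle↔niece/nephew: one path of length 3: r = (1/2)^3 = 1/8).
r to a full sibling = 0.5 (full sibs share both parents — two paths of length 2: r = 2·(1/2)^2 = 1/2).
Summing one r·B term per recipient: 1·0.5·0.0974 + 1·0.125·0.12 + 2·0.5·0.4 = 0.4637.

0.4637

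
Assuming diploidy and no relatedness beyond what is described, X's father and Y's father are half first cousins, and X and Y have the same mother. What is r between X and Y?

0.265625

Independent pedigree routes through distinct common ancestors add.
X and Y are related in two ways: half second cousins through their fathers (r = 1/64) and half-sibs through their shared mother (r = 1/4).
r = 1/64 + 1/4 = 0.265625.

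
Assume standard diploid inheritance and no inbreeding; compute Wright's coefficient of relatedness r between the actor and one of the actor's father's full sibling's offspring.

Each parent–offspring link contributes a factor of 1/2, and independent paths through distinct common ancestors add.
First cousins share one grandparent pair — two paths of length 4: r = 2·(1/2)^4 = 1/8.

0.125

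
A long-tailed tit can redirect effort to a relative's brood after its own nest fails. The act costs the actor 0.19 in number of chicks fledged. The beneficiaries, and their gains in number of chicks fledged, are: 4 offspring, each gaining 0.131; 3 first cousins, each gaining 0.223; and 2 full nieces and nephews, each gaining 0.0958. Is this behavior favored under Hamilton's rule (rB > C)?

Yes

Hamilton's rule: the trait is favored when the sum of r·B over every recipient exceeds the actor's cost C.
r to an offspring = 1/2 (one parent–offspring link: r = (1/2)^1 = 1/2).
r to a first cousin = 0.125 (first cousins share one grandparent pair — two paths of length 4: r = 2·(1/2)^4 = 1/8).
r to a full niece or nephew = 1/4 (full aunt/uncle↔niece/nephew: two paths of length 3 through the shared grandparent pair: r = 2·(1/2)^3 = 1/4).
Summing one r·B term per recipient: 4·0.5·0.131 + 3·0.125·0.223 + 2·0.25·0.0958 = 0.393525.
0.393525 > 0.19: the indirect benefit exceeds the cost.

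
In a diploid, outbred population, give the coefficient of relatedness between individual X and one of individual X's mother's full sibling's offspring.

0.125

Each parent–offspring link contributes a factor of 1/2, and independent paths through distinct common ancestors add.
First cousins share one grandparent pair — two paths of length 4: r = 2·(1/2)^4 = 1/8.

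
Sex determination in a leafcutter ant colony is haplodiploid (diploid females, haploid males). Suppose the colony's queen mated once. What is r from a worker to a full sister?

Haplodiploid full sisters inherit their father's entire haploid genome identically (contributing 1/2) and on average half of their mother's contribution (1/2 · 1/2 = 1/4); r = 1/2 + 1/4 = 3/4.

0.75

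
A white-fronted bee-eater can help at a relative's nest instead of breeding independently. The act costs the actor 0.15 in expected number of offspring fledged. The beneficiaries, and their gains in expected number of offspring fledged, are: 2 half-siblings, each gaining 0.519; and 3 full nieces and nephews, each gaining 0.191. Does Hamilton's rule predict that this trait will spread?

Yes

Hamilton's rule: the trait is favored when the sum of r·B over every recipient exceeds the actor's cost C.
r to a half-sibling = 0.25 (half-sibs share one parent — one path of length 2: r = (1/2)^2 = 1/4).
r to a full niece or nephew = 0.25 (full aunt/uncle↔niece/nephew: two paths of length 3 through the shared grandparent pair: r = 2·(1/2)^3 = 1/4).
Summing one r·B term per recipient: 2·0.25·0.519 + 3·0.25·0.191 = 0.40275.
0.40275 > 0.15: the indirect benefit exceeds the cost.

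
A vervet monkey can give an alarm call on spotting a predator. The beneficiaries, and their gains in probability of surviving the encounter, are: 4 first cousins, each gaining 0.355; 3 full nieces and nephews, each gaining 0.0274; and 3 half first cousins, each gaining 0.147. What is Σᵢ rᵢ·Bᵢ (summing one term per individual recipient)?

0.2256125

r to a first cousin = 0.125 (first cousins share one grandparent pair — two paths of length 4: r = 2·(1/2)^4 = 1/8).
r to a full niece or nephew = 1/4 (full aunt/uncle↔niece/nephew: two paths of length 3 through the shared grandparent pair: r = 2·(1/2)^3 = 1/4).
r to a half first cousin = 1/16 (half first cousins share one grandparent — one path of length 4: r = (1/2)^4 = 1/16).
Summing one r·B term per recipient: 4·0.125·0.355 + 3·0.25·0.0274 + 3·0.0625·0.147 = 0.2256125.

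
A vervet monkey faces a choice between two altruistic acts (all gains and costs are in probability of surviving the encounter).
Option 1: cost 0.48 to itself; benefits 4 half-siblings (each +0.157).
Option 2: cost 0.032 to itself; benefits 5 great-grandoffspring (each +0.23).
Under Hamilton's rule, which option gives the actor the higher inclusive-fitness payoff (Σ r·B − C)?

Option 1: r to a half-sibling = 0.25.
Option 1: Σ r·B − C = (4·0.25·0.157) − 0.48 = -0.323.
Option 2: r to a great-grandoffspring = 0.125.
Option 2: Σ r·B − C = (5·0.125·0.23) − 0.032 = 0.11175.
Option 2 has the higher net inclusive-fitness payoff.

Option 2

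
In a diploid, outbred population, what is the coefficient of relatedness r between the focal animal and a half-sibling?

Half-sibs share one parent — one path of length 2: r = (1/2)^2 = 1/4.

0.25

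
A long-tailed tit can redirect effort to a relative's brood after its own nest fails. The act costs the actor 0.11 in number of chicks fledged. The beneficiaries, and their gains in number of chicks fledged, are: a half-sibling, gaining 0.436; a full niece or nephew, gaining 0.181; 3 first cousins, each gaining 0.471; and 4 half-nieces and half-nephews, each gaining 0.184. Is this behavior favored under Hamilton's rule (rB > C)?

Yes

Hamilton's rule: the trait is favored when the sum of r·B over every recipient exceeds the actor's cost C.
r to a half-sibling = 0.25 (half-sibs share one parent — one path of length 2: r = (1/2)^2 = 1/4).
r to a full niece or nephew = 0.25 (full aunt/uncle↔niece/nephew: two paths of length 3 through the shared grandparent pair: r = 2·(1/2)^3 = 1/4).
r to a first cousin = 0.125 (first cousins share one grandparent pair — two paths of length 4: r = 2·(1/2)^4 = 1/8).
r to a half-niece or half-nephew = 1/8 (half-aunt/uncle↔niece/nephew: one path of length 3: r = (1/2)^3 = 1/8).
Summing one r·B term per recipient: 1·0.25·0.436 + 1·0.25·0.181 + 3·0.125·0.471 + 4·0.125·0.184 = 0.422875.
0.422875 > 0.11: the indirect benefit exceeds the cost.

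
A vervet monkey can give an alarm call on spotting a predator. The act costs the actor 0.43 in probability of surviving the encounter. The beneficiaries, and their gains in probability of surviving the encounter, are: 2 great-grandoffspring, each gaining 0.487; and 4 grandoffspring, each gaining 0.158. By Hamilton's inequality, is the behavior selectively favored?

Hamilton's rule: the trait is favored when the sum of r·B over every recipient exceeds the actor's cost C.
r to a great-grandoffspring = 1/8 (three parent–offspring links: r = (1/2)^3 = 1/8).
r to a grandoffspring = 0.25 (two parent–offspring links: r = (1/2)^2 = 1/4).
Summing one r·B term per recipient: 2·0.125·0.487 + 4·0.25·0.158 = 0.27975.
0.27975 < 0.43: the indirect benefit is less than the cost.

No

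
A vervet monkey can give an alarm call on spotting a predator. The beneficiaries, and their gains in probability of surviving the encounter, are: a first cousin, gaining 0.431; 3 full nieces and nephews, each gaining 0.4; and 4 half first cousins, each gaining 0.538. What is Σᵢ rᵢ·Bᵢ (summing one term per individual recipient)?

r to a first cousin = 1/8 (first cousins share one grandparent pair — two paths of length 4: r = 2·(1/2)^4 = 1/8).
r to a full niece or nephew = 1/4 (full aunt/uncle↔niece/nephew: two paths of length 3 through the shared grandparent pair: r = 2·(1/2)^3 = 1/4).
r to a half first cousin = 1/16 (half first cousins share one grandparent — one path of length 4: r = (1/2)^4 = 1/16).
Summing one r·B term per recipient: 1·0.125·0.431 + 3·0.25·0.4 + 4·0.0625·0.538 = 0.488375.

0.488375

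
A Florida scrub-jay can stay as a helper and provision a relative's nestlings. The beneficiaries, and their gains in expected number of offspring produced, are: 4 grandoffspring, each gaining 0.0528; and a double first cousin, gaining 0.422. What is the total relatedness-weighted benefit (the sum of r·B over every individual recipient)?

0.1583

r to a grandoffspring = 1/4 (two parent–offspring links: r = (1/2)^2 = 1/4).
r to a double first cousin = 0.25 (double first cousins share both grandparent pairs — four paths of length 4: r = 4·(1/2)^4 = 1/4).
Summing one r·B term per recipient: 4·0.25·0.0528 + 1·0.25·0.422 = 0.1583.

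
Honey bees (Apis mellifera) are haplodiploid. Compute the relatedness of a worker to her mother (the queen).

0.5

One meiotic link between diploid queen and diploid daughter: r = 1/2.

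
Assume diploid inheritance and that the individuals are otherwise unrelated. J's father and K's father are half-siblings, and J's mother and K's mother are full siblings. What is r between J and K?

Wright's path rule: contributions from independent ancestry routes add.
J and K are related in two ways: half first cousins through their fathers (r = 1/16) and first cousins through their mothers (r = 1/8).
r = 1/16 + 1/8 = 0.1875.

0.1875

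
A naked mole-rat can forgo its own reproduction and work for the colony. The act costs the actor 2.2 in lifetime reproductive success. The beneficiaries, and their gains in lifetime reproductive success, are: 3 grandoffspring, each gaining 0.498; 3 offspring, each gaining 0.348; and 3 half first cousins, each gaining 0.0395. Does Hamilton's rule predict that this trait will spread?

Hamilton's rule: the trait is favored when the sum of r·B over every recipient exceeds the actor's cost C.
r to a grandoffspring = 1/4 (two parent–offspring links: r = (1/2)^2 = 1/4).
r to an offspring = 1/2 (one parent–offspring link: r = (1/2)^1 = 1/2).
r to a half first cousin = 0.0625 (half first cousins share one grandparent — one path of length 4: r = (1/2)^4 = 1/16).
Summing one r·B term per recipient: 3·0.25·0.498 + 3·0.5·0.348 + 3·0.0625·0.0395 = 0.90290625.
0.90290625 < 2.2: the indirect benefit is less than the cost.

No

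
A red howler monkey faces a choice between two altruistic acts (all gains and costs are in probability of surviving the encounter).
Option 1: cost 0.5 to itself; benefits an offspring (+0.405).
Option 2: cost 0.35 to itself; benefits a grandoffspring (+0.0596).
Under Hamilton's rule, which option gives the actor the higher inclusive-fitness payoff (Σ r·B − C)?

Option 1: r to an offspring = 0.5.
Option 1: Σ r·B − C = (1·0.5·0.405) − 0.5 = -0.2975.
Option 2: r to a grandoffspring = 0.25.
Option 2: Σ r·B − C = (1·0.25·0.0596) − 0.35 = -0.3351.
Option 1 has the higher net inclusive-fitness payoff.

Option 1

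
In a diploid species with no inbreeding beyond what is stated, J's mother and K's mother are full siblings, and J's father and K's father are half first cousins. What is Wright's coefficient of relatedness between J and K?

0.140625

Relatedness sums over independent paths through distinct common ancestors.
J and K are related in two ways: first cousins through their mothers (r = 1/8) and half second cousins through their fathers (r = 1/64).
r = 1/8 + 1/64 = 9/64 = 0.140625.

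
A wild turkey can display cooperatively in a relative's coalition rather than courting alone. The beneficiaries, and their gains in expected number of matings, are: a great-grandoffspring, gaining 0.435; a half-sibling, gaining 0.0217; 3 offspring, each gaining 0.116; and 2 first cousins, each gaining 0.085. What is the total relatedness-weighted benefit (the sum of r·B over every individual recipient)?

r to a great-grandoffspring = 1/8 (three parent–offspring links: r = (1/2)^3 = 1/8).
r to a half-sibling = 1/4 (half-sibs share one parent — one path of length 2: r = (1/2)^2 = 1/4).
r to an offspring = 0.5 (one parent–offspring link: r = (1/2)^1 = 1/2).
r to a first cousin = 0.125 (first cousins share one grandparent pair — two paths of length 4: r = 2·(1/2)^4 = 1/8).
Summing one r·B term per recipient: 1·0.125·0.435 + 1·0.25·0.0217 + 3·0.5·0.116 + 2·0.125·0.085 = 0.25505.

0.25505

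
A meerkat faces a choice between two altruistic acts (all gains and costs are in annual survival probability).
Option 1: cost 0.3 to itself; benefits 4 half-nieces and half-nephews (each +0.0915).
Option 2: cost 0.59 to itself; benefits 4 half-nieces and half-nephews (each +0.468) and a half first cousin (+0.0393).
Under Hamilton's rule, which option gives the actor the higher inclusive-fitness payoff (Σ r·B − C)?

Option 1: r to a half-niece or half-nephew = 0.125.
Option 1: Σ r·B − C = (4·0.125·0.0915) − 0.3 = -0.25425.
Option 2: r to a half-niece or half-nephew = 0.125.
Option 2: r to a half first cousin = 0.0625.
Option 2: Σ r·B − C = (4·0.125·0.468 + 1·0.0625·0.0393) − 0.59 = -0.35354375.
Option 1 has the higher net inclusive-fitness payoff.

Option 1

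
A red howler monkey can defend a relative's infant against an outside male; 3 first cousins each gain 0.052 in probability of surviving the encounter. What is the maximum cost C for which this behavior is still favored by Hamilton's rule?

r to a first cousin = 0.125 (first cousins share one grandparent pair — two paths of length 4: r = 2·(1/2)^4 = 1/8).
Hamilton's rule: n·r·B > C, so the trait is favored while C < n·r·B = 3·0.125·0.052 = 0.0195.

0.0195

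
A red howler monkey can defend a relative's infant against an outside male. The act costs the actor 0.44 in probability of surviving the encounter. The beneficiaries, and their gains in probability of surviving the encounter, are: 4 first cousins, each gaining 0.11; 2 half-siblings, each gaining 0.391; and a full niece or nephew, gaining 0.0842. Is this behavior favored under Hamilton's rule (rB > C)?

No

Hamilton's rule: the trait is favored when the sum of r·B over every recipient exceeds the actor's cost C.
r to a first cousin = 1/8 (first cousins share one grandparent pair — two paths of length 4: r = 2·(1/2)^4 = 1/8).
r to a half-sibling = 1/4 (half-sibs share one parent — one path of length 2: r = (1/2)^2 = 1/4).
r to a full niece or nephew = 0.25 (full aunt/uncle↔niece/nephew: two paths of length 3 through the shared grandparent pair: r = 2·(1/2)^3 = 1/4).
Summing one r·B term per recipient: 4·0.125·0.11 + 2·0.25·0.391 + 1·0.25·0.0842 = 0.27155.
0.27155 < 0.44: the indirect benefit is less than the cost.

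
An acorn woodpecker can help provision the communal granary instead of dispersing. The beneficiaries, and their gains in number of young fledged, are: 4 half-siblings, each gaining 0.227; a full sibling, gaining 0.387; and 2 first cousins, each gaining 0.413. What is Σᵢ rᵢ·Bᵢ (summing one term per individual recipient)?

0.52375

r to a half-sibling = 0.25 (half-sibs share one parent — one path of length 2: r = (1/2)^2 = 1/4).
r to a full sibling = 1/2 (full sibs share both parents — two paths of length 2: r = 2·(1/2)^2 = 1/2).
r to a first cousin = 1/8 (first cousins share one grandparent pair — two paths of length 4: r = 2·(1/2)^4 = 1/8).
Summing one r·B term per recipient: 4·0.25·0.227 + 1·0.5·0.387 + 2·0.125·0.413 = 0.52375.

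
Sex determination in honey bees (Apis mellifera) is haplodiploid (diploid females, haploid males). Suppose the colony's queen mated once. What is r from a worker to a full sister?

0.75

Haplodiploid full sisters inherit their father's entire haploid genome identically (contributing 1/2) and on average half of their mother's contribution (1/2 · 1/2 = 1/4); r = 1/2 + 1/4 = 3/4.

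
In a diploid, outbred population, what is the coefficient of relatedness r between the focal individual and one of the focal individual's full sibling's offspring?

0.25

Each parent–offspring link contributes a factor of 1/2, and independent paths through distinct common ancestors add.
Full aunt/uncle↔niece/nephew: two paths of length 3 through the shared grandparent pair: r = 2·(1/2)^3 = 1/4.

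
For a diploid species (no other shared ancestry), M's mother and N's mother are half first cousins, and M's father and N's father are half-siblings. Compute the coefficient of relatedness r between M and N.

0.078125

With two independent routes of shared ancestry, r is the sum of the two contributions.
M and N are related in two ways: half second cousins through their mothers (r = 1/64) and half first cousins through their fathers (r = 1/16).
r = 1/64 + 1/16 = 5/64 = 0.078125.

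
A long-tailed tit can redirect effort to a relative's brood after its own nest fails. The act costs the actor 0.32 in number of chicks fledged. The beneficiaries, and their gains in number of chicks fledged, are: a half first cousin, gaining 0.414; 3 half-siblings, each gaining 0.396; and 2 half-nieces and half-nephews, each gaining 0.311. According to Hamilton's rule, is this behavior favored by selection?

Hamilton's rule: the trait is favored when the sum of r·B over every recipient exceeds the actor's cost C.
r to a half first cousin = 0.0625 (half first cousins share one grandparent — one path of length 4: r = (1/2)^4 = 1/16).
r to a half-sibling = 1/4 (half-sibs share one parent — one path of length 2: r = (1/2)^2 = 1/4).
r to a half-niece or half-nephew = 0.125 (half-aunt/uncle↔niece/nephew: one path of length 3: r = (1/2)^3 = 1/8).
Summing one r·B term per recipient: 1·0.0625·0.414 + 3·0.25·0.396 + 2·0.125·0.311 = 0.400625.
0.400625 > 0.32: the indirect benefit exceeds the cost.

Yes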